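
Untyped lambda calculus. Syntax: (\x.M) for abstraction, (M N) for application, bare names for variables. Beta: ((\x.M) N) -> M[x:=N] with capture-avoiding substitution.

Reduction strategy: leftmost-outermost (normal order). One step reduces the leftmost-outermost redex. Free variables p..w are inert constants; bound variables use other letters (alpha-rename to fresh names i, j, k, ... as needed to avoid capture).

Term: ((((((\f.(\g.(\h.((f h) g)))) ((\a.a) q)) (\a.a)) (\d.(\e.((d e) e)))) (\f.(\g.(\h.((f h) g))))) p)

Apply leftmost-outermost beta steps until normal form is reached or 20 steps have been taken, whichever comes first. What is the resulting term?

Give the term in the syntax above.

Answer: ((((q (\d.(\e.((d e) e)))) (\a.a)) (\f.(\g.(\h.((f h) g))))) p)

Derivation:
Step 0: ((((((\f.(\g.(\h.((f h) g)))) ((\a.a) q)) (\a.a)) (\d.(\e.((d e) e)))) (\f.(\g.(\h.((f h) g))))) p)
Step 1: (((((\g.(\h.((((\a.a) q) h) g))) (\a.a)) (\d.(\e.((d e) e)))) (\f.(\g.(\h.((f h) g))))) p)
Step 2: ((((\h.((((\a.a) q) h) (\a.a))) (\d.(\e.((d e) e)))) (\f.(\g.(\h.((f h) g))))) p)
Step 3: ((((((\a.a) q) (\d.(\e.((d e) e)))) (\a.a)) (\f.(\g.(\h.((f h) g))))) p)
Step 4: ((((q (\d.(\e.((d e) e)))) (\a.a)) (\f.(\g.(\h.((f h) g))))) p)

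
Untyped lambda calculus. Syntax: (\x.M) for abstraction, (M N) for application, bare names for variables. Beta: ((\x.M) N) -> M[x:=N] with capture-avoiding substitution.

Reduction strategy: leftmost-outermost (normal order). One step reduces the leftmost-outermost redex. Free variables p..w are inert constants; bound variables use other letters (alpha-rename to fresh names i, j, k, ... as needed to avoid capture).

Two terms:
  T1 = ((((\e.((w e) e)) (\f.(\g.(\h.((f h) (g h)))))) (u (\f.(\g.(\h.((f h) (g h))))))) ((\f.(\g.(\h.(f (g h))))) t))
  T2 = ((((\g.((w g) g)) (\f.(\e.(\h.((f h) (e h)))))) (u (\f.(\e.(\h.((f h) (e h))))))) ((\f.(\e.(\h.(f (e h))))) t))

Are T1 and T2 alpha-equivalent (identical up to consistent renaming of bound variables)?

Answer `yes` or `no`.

Term 1: ((((\e.((w e) e)) (\f.(\g.(\h.((f h) (g h)))))) (u (\f.(\g.(\h.((f h) (g h))))))) ((\f.(\g.(\h.(f (g h))))) t))
Term 2: ((((\g.((w g) g)) (\f.(\e.(\h.((f h) (e h)))))) (u (\f.(\e.(\h.((f h) (e h))))))) ((\f.(\e.(\h.(f (e h))))) t))
Alpha-equivalence: compare structure up to binder renaming.
Result: True

Answer: yes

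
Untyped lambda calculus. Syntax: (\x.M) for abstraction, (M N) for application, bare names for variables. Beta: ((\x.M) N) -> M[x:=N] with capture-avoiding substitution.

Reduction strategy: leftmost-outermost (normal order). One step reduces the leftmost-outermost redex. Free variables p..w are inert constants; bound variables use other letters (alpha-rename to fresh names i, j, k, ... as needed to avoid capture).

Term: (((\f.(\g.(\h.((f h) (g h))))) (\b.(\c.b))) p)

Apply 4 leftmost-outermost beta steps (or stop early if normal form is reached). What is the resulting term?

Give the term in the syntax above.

Answer: (\h.h)

Derivation:
Step 0: (((\f.(\g.(\h.((f h) (g h))))) (\b.(\c.b))) p)
Step 1: ((\g.(\h.(((\b.(\c.b)) h) (g h)))) p)
Step 2: (\h.(((\b.(\c.b)) h) (p h)))
Step 3: (\h.((\c.h) (p h)))
Step 4: (\h.h)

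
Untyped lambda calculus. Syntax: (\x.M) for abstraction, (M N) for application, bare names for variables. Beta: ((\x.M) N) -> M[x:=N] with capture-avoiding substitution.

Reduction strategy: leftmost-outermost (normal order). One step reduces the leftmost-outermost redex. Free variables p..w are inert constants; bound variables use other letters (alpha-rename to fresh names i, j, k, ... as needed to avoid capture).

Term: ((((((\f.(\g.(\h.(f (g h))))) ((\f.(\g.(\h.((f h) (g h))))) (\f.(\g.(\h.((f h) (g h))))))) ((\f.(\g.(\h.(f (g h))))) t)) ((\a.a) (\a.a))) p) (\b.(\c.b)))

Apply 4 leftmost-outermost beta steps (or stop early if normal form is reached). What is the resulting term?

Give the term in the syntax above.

Step 0: ((((((\f.(\g.(\h.(f (g h))))) ((\f.(\g.(\h.((f h) (g h))))) (\f.(\g.(\h.((f h) (g h))))))) ((\f.(\g.(\h.(f (g h))))) t)) ((\a.a) (\a.a))) p) (\b.(\c.b)))
Step 1: (((((\g.(\h.(((\f.(\g.(\h.((f h) (g h))))) (\f.(\g.(\h.((f h) (g h)))))) (g h)))) ((\f.(\g.(\h.(f (g h))))) t)) ((\a.a) (\a.a))) p) (\b.(\c.b)))
Step 2: ((((\h.(((\f.(\g.(\h.((f h) (g h))))) (\f.(\g.(\h.((f h) (g h)))))) (((\f.(\g.(\h.(f (g h))))) t) h))) ((\a.a) (\a.a))) p) (\b.(\c.b)))
Step 3: (((((\f.(\g.(\h.((f h) (g h))))) (\f.(\g.(\h.((f h) (g h)))))) (((\f.(\g.(\h.(f (g h))))) t) ((\a.a) (\a.a)))) p) (\b.(\c.b)))
Step 4: ((((\g.(\h.(((\f.(\g.(\h.((f h) (g h))))) h) (g h)))) (((\f.(\g.(\h.(f (g h))))) t) ((\a.a) (\a.a)))) p) (\b.(\c.b)))

Answer: ((((\g.(\h.(((\f.(\g.(\h.((f h) (g h))))) h) (g h)))) (((\f.(\g.(\h.(f (g h))))) t) ((\a.a) (\a.a)))) p) (\b.(\c.b)))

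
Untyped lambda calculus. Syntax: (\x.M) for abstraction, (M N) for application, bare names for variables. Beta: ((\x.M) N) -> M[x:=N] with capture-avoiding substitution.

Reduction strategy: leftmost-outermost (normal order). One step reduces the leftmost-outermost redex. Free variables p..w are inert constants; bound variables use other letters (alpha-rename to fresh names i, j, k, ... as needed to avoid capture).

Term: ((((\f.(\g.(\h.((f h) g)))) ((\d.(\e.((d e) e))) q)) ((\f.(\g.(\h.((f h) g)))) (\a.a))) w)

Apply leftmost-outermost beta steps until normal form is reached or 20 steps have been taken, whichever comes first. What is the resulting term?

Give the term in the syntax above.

Step 0: ((((\f.(\g.(\h.((f h) g)))) ((\d.(\e.((d e) e))) q)) ((\f.(\g.(\h.((f h) g)))) (\a.a))) w)
Step 1: (((\g.(\h.((((\d.(\e.((d e) e))) q) h) g))) ((\f.(\g.(\h.((f h) g)))) (\a.a))) w)
Step 2: ((\h.((((\d.(\e.((d e) e))) q) h) ((\f.(\g.(\h.((f h) g)))) (\a.a)))) w)
Step 3: ((((\d.(\e.((d e) e))) q) w) ((\f.(\g.(\h.((f h) g)))) (\a.a)))
Step 4: (((\e.((q e) e)) w) ((\f.(\g.(\h.((f h) g)))) (\a.a)))
Step 5: (((q w) w) ((\f.(\g.(\h.((f h) g)))) (\a.a)))
Step 6: (((q w) w) (\g.(\h.(((\a.a) h) g))))
Step 7: (((q w) w) (\g.(\h.(h g))))

Answer: (((q w) w) (\g.(\h.(h g))))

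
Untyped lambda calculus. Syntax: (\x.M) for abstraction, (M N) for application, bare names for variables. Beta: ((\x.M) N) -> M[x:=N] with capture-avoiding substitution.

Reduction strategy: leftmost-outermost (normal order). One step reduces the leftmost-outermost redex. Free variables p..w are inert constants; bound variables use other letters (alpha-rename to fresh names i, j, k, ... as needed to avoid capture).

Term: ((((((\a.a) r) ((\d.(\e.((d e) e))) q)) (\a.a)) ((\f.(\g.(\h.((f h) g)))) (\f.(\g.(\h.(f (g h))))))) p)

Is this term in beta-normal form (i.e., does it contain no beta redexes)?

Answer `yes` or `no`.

Answer: no

Derivation:
Term: ((((((\a.a) r) ((\d.(\e.((d e) e))) q)) (\a.a)) ((\f.(\g.(\h.((f h) g)))) (\f.(\g.(\h.(f (g h))))))) p)
Found 3 beta redex(es).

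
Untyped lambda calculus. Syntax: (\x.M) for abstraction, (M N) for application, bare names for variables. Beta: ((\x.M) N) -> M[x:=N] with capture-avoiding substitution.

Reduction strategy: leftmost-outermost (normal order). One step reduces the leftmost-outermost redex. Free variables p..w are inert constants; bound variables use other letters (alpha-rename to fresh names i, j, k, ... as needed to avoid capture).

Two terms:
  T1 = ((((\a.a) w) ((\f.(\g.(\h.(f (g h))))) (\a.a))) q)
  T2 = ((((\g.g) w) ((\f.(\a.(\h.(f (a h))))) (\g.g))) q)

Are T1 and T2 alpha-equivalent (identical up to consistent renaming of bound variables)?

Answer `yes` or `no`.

Answer: yes

Derivation:
Term 1: ((((\a.a) w) ((\f.(\g.(\h.(f (g h))))) (\a.a))) q)
Term 2: ((((\g.g) w) ((\f.(\a.(\h.(f (a h))))) (\g.g))) q)
Alpha-equivalence: compare structure up to binder renaming.
Result: True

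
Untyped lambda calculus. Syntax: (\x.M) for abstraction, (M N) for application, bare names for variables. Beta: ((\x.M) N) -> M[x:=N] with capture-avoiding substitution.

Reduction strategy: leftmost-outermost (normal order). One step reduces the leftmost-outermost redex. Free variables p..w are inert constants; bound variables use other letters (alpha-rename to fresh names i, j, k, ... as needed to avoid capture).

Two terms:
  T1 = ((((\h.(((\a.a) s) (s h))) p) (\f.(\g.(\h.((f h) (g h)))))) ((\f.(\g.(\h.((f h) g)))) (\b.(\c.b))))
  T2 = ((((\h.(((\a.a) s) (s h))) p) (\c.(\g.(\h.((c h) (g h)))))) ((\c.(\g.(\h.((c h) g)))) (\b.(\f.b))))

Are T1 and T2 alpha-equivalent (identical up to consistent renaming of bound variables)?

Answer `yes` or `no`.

Answer: yes

Derivation:
Term 1: ((((\h.(((\a.a) s) (s h))) p) (\f.(\g.(\h.((f h) (g h)))))) ((\f.(\g.(\h.((f h) g)))) (\b.(\c.b))))
Term 2: ((((\h.(((\a.a) s) (s h))) p) (\c.(\g.(\h.((c h) (g h)))))) ((\c.(\g.(\h.((c h) g)))) (\b.(\f.b))))
Alpha-equivalence: compare structure up to binder renaming.
Result: True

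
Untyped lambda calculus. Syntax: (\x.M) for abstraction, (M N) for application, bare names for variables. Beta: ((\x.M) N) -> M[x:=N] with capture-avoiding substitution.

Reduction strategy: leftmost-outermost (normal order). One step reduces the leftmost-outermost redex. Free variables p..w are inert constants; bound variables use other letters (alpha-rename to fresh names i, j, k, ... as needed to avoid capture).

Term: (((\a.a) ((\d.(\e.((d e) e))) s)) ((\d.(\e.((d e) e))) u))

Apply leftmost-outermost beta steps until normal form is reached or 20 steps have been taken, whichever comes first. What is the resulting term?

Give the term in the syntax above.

Answer: ((s (\e.((u e) e))) (\e.((u e) e)))

Derivation:
Step 0: (((\a.a) ((\d.(\e.((d e) e))) s)) ((\d.(\e.((d e) e))) u))
Step 1: (((\d.(\e.((d e) e))) s) ((\d.(\e.((d e) e))) u))
Step 2: ((\e.((s e) e)) ((\d.(\e.((d e) e))) u))
Step 3: ((s ((\d.(\e.((d e) e))) u)) ((\d.(\e.((d e) e))) u))
Step 4: ((s (\e.((u e) e))) ((\d.(\e.((d e) e))) u))
Step 5: ((s (\e.((u e) e))) (\e.((u e) e)))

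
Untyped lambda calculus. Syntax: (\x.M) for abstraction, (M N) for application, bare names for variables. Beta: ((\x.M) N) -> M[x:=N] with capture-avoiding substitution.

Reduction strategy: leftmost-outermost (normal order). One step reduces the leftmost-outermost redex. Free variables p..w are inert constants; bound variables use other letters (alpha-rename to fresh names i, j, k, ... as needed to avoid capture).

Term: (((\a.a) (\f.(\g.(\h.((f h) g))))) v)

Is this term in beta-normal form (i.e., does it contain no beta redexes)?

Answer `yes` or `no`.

Term: (((\a.a) (\f.(\g.(\h.((f h) g))))) v)
Found 1 beta redex(es).

Answer: no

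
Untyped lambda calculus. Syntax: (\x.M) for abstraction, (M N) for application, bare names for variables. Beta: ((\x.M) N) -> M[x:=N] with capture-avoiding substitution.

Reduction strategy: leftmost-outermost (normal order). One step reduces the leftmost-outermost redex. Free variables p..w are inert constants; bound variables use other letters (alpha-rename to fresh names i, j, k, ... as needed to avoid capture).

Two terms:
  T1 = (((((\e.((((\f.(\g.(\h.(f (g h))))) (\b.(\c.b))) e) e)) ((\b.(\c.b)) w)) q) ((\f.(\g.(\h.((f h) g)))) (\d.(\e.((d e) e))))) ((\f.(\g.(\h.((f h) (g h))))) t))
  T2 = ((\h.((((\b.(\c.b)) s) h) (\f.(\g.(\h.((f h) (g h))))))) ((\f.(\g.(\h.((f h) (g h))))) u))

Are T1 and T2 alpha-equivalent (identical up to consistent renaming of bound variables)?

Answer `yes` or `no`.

Answer: no

Derivation:
Term 1: (((((\e.((((\f.(\g.(\h.(f (g h))))) (\b.(\c.b))) e) e)) ((\b.(\c.b)) w)) q) ((\f.(\g.(\h.((f h) g)))) (\d.(\e.((d e) e))))) ((\f.(\g.(\h.((f h) (g h))))) t))
Term 2: ((\h.((((\b.(\c.b)) s) h) (\f.(\g.(\h.((f h) (g h))))))) ((\f.(\g.(\h.((f h) (g h))))) u))
Alpha-equivalence: compare structure up to binder renaming.
Result: False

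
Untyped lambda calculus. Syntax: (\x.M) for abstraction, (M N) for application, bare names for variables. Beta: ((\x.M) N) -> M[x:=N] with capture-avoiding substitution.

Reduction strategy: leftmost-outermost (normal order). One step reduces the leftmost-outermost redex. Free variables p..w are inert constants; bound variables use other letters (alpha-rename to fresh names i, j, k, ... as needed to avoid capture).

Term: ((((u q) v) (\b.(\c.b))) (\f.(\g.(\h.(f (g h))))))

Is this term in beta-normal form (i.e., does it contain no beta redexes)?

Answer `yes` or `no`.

Answer: yes

Derivation:
Term: ((((u q) v) (\b.(\c.b))) (\f.(\g.(\h.(f (g h))))))
No beta redexes found.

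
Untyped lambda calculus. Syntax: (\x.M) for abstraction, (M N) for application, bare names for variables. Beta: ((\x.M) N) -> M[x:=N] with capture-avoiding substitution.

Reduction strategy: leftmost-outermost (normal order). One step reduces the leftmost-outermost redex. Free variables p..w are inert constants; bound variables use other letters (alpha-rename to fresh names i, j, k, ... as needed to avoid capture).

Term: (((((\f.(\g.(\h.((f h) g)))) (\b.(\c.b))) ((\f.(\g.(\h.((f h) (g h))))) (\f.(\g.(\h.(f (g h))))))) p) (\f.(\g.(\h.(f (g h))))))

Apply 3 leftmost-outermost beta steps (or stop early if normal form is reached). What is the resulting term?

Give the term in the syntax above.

Answer: ((((\b.(\c.b)) p) ((\f.(\g.(\h.((f h) (g h))))) (\f.(\g.(\h.(f (g h))))))) (\f.(\g.(\h.(f (g h))))))

Derivation:
Step 0: (((((\f.(\g.(\h.((f h) g)))) (\b.(\c.b))) ((\f.(\g.(\h.((f h) (g h))))) (\f.(\g.(\h.(f (g h))))))) p) (\f.(\g.(\h.(f (g h))))))
Step 1: ((((\g.(\h.(((\b.(\c.b)) h) g))) ((\f.(\g.(\h.((f h) (g h))))) (\f.(\g.(\h.(f (g h))))))) p) (\f.(\g.(\h.(f (g h))))))
Step 2: (((\h.(((\b.(\c.b)) h) ((\f.(\g.(\h.((f h) (g h))))) (\f.(\g.(\h.(f (g h)))))))) p) (\f.(\g.(\h.(f (g h))))))
Step 3: ((((\b.(\c.b)) p) ((\f.(\g.(\h.((f h) (g h))))) (\f.(\g.(\h.(f (g h))))))) (\f.(\g.(\h.(f (g h))))))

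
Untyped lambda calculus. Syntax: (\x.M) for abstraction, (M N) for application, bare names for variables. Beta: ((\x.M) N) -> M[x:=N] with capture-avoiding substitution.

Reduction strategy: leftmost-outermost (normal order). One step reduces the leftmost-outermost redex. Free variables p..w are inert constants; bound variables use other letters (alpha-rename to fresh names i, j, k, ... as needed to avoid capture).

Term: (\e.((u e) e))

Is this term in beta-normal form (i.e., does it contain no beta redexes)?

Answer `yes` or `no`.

Answer: yes

Derivation:
Term: (\e.((u e) e))
No beta redexes found.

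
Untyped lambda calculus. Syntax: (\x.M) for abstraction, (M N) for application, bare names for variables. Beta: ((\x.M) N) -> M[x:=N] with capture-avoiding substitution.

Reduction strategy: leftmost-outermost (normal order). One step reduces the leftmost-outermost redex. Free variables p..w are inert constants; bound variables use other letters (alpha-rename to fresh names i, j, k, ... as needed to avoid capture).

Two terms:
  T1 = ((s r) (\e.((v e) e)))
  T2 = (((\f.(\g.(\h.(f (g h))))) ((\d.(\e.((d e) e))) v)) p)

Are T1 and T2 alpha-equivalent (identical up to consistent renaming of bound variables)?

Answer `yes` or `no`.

Term 1: ((s r) (\e.((v e) e)))
Term 2: (((\f.(\g.(\h.(f (g h))))) ((\d.(\e.((d e) e))) v)) p)
Alpha-equivalence: compare structure up to binder renaming.
Result: False

Answer: no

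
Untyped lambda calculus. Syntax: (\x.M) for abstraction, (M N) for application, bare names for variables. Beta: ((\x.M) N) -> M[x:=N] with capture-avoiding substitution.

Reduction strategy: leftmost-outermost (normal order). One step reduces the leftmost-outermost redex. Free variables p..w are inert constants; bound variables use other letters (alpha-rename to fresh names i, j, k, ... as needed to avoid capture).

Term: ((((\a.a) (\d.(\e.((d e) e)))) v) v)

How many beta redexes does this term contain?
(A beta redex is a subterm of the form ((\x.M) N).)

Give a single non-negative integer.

Answer: 1

Derivation:
Term: ((((\a.a) (\d.(\e.((d e) e)))) v) v)
  Redex: ((\a.a) (\d.(\e.((d e) e))))
Total redexes: 1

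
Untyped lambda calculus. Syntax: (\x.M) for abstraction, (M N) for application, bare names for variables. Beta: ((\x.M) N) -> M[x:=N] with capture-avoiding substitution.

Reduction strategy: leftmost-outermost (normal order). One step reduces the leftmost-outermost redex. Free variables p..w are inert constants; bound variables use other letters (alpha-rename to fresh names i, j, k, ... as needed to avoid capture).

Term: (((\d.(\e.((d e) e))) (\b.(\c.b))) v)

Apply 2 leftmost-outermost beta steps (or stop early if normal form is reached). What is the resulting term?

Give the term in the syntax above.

Answer: (((\b.(\c.b)) v) v)

Derivation:
Step 0: (((\d.(\e.((d e) e))) (\b.(\c.b))) v)
Step 1: ((\e.(((\b.(\c.b)) e) e)) v)
Step 2: (((\b.(\c.b)) v) v)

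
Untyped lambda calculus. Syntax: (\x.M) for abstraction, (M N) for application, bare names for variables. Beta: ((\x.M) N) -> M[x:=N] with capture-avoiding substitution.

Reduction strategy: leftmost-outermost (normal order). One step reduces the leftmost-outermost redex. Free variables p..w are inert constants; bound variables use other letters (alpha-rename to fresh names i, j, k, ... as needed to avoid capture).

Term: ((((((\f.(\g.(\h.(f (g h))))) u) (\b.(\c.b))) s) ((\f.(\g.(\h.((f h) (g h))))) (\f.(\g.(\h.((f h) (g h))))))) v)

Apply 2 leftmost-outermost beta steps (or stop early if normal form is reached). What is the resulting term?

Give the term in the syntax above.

Step 0: ((((((\f.(\g.(\h.(f (g h))))) u) (\b.(\c.b))) s) ((\f.(\g.(\h.((f h) (g h))))) (\f.(\g.(\h.((f h) (g h))))))) v)
Step 1: (((((\g.(\h.(u (g h)))) (\b.(\c.b))) s) ((\f.(\g.(\h.((f h) (g h))))) (\f.(\g.(\h.((f h) (g h))))))) v)
Step 2: ((((\h.(u ((\b.(\c.b)) h))) s) ((\f.(\g.(\h.((f h) (g h))))) (\f.(\g.(\h.((f h) (g h))))))) v)

Answer: ((((\h.(u ((\b.(\c.b)) h))) s) ((\f.(\g.(\h.((f h) (g h))))) (\f.(\g.(\h.((f h) (g h))))))) v)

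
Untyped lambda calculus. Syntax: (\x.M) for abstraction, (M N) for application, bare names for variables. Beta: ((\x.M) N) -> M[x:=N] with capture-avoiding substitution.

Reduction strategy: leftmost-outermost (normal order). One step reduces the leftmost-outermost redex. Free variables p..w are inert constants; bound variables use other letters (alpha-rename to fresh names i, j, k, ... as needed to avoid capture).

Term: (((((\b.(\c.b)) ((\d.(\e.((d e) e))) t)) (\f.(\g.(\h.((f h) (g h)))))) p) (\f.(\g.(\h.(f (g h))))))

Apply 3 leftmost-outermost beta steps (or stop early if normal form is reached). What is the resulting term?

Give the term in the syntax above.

Step 0: (((((\b.(\c.b)) ((\d.(\e.((d e) e))) t)) (\f.(\g.(\h.((f h) (g h)))))) p) (\f.(\g.(\h.(f (g h))))))
Step 1: ((((\c.((\d.(\e.((d e) e))) t)) (\f.(\g.(\h.((f h) (g h)))))) p) (\f.(\g.(\h.(f (g h))))))
Step 2: ((((\d.(\e.((d e) e))) t) p) (\f.(\g.(\h.(f (g h))))))
Step 3: (((\e.((t e) e)) p) (\f.(\g.(\h.(f (g h))))))

Answer: (((\e.((t e) e)) p) (\f.(\g.(\h.(f (g h))))))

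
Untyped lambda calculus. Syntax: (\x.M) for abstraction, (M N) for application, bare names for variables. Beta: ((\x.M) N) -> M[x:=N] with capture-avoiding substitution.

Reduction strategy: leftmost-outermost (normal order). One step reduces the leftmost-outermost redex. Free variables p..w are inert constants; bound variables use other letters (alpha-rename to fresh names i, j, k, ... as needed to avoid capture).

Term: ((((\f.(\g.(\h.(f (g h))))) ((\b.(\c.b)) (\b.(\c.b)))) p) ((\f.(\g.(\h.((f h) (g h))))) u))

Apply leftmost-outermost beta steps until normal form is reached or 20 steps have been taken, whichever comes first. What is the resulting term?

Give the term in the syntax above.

Step 0: ((((\f.(\g.(\h.(f (g h))))) ((\b.(\c.b)) (\b.(\c.b)))) p) ((\f.(\g.(\h.((f h) (g h))))) u))
Step 1: (((\g.(\h.(((\b.(\c.b)) (\b.(\c.b))) (g h)))) p) ((\f.(\g.(\h.((f h) (g h))))) u))
Step 2: ((\h.(((\b.(\c.b)) (\b.(\c.b))) (p h))) ((\f.(\g.(\h.((f h) (g h))))) u))
Step 3: (((\b.(\c.b)) (\b.(\c.b))) (p ((\f.(\g.(\h.((f h) (g h))))) u)))
Step 4: ((\c.(\b.(\c.b))) (p ((\f.(\g.(\h.((f h) (g h))))) u)))
Step 5: (\b.(\c.b))

Answer: (\b.(\c.b))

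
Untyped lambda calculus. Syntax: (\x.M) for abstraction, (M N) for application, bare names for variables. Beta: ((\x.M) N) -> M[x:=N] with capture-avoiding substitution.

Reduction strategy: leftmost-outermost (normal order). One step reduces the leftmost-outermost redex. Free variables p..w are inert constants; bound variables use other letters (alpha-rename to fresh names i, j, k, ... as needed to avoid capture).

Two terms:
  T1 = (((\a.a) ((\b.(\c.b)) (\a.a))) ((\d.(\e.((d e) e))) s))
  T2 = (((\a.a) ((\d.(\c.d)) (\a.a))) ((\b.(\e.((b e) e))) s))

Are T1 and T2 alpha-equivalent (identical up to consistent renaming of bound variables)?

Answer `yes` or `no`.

Term 1: (((\a.a) ((\b.(\c.b)) (\a.a))) ((\d.(\e.((d e) e))) s))
Term 2: (((\a.a) ((\d.(\c.d)) (\a.a))) ((\b.(\e.((b e) e))) s))
Alpha-equivalence: compare structure up to binder renaming.
Result: True

Answer: yes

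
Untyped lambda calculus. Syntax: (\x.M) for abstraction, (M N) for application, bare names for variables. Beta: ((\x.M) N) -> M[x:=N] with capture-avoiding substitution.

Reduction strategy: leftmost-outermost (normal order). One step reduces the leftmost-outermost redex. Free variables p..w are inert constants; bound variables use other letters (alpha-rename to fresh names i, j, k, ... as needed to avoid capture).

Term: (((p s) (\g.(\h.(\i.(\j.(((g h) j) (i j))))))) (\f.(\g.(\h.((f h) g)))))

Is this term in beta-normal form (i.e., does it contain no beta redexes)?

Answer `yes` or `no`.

Term: (((p s) (\g.(\h.(\i.(\j.(((g h) j) (i j))))))) (\f.(\g.(\h.((f h) g)))))
No beta redexes found.

Answer: yes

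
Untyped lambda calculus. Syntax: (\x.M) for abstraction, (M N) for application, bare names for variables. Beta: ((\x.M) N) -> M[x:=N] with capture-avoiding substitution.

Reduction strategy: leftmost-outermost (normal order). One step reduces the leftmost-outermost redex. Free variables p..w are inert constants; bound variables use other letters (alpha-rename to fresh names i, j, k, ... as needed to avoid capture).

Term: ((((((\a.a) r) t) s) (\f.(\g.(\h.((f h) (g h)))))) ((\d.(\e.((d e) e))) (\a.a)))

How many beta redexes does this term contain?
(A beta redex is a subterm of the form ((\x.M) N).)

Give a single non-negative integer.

Answer: 2

Derivation:
Term: ((((((\a.a) r) t) s) (\f.(\g.(\h.((f h) (g h)))))) ((\d.(\e.((d e) e))) (\a.a)))
  Redex: ((\a.a) r)
  Redex: ((\d.(\e.((d e) e))) (\a.a))
Total redexes: 2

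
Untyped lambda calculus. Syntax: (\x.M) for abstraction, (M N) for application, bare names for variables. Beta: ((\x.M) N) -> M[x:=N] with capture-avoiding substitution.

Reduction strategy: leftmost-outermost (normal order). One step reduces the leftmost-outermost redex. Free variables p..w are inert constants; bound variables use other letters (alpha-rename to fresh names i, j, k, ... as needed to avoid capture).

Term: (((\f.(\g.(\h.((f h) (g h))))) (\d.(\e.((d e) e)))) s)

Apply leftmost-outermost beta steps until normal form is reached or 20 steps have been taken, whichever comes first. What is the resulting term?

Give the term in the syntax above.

Answer: (\h.((h (s h)) (s h)))

Derivation:
Step 0: (((\f.(\g.(\h.((f h) (g h))))) (\d.(\e.((d e) e)))) s)
Step 1: ((\g.(\h.(((\d.(\e.((d e) e))) h) (g h)))) s)
Step 2: (\h.(((\d.(\e.((d e) e))) h) (s h)))
Step 3: (\h.((\e.((h e) e)) (s h)))
Step 4: (\h.((h (s h)) (s h)))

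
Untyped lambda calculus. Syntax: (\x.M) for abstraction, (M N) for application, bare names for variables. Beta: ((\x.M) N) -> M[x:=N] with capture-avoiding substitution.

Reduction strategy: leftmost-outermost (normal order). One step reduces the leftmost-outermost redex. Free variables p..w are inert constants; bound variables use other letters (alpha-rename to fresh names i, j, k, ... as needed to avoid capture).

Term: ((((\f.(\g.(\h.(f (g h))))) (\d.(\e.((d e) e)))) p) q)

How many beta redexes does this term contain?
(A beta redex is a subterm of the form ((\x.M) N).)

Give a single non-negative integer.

Answer: 1

Derivation:
Term: ((((\f.(\g.(\h.(f (g h))))) (\d.(\e.((d e) e)))) p) q)
  Redex: ((\f.(\g.(\h.(f (g h))))) (\d.(\e.((d e) e))))
Total redexes: 1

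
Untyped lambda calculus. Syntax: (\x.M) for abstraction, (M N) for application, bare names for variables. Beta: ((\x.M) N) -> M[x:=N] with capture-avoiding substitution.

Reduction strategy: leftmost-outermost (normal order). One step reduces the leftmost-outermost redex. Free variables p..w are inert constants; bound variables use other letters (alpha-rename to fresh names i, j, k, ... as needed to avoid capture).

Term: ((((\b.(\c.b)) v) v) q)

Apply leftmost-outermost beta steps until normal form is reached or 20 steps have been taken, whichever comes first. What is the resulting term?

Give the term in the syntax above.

Step 0: ((((\b.(\c.b)) v) v) q)
Step 1: (((\c.v) v) q)
Step 2: (v q)

Answer: (v q)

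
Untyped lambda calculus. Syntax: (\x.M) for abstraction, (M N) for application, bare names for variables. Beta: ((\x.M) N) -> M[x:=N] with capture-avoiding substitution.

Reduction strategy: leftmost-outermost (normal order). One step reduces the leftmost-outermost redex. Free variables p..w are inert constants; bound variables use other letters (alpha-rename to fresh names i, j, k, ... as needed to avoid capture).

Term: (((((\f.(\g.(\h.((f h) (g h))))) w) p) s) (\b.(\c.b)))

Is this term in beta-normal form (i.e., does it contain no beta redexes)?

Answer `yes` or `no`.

Answer: no

Derivation:
Term: (((((\f.(\g.(\h.((f h) (g h))))) w) p) s) (\b.(\c.b)))
Found 1 beta redex(es).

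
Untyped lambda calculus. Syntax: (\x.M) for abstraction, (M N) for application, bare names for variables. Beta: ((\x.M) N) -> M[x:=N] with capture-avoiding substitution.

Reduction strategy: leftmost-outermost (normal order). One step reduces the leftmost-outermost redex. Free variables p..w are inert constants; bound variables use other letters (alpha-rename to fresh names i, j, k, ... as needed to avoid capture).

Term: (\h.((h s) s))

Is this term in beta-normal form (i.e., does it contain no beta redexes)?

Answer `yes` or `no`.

Term: (\h.((h s) s))
No beta redexes found.

Answer: yes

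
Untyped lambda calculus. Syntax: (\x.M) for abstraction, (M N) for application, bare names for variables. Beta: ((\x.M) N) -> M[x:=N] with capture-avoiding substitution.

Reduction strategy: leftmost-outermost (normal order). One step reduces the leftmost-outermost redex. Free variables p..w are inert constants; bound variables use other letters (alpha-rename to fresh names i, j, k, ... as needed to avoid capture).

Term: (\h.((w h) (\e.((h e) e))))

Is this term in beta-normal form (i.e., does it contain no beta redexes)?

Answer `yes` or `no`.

Answer: yes

Derivation:
Term: (\h.((w h) (\e.((h e) e))))
No beta redexes found.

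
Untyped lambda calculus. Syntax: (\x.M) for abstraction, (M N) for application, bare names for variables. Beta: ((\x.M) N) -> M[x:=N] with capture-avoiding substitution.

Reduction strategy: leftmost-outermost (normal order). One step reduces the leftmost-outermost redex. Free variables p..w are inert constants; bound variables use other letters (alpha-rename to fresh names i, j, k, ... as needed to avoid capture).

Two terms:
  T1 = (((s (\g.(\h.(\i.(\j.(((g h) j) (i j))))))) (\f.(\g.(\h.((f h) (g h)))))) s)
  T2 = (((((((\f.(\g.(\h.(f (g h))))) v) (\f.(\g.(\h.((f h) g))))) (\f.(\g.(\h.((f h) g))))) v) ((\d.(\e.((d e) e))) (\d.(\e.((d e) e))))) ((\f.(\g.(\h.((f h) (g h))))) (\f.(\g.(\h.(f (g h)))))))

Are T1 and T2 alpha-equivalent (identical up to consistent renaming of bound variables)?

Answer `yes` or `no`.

Answer: no

Derivation:
Term 1: (((s (\g.(\h.(\i.(\j.(((g h) j) (i j))))))) (\f.(\g.(\h.((f h) (g h)))))) s)
Term 2: (((((((\f.(\g.(\h.(f (g h))))) v) (\f.(\g.(\h.((f h) g))))) (\f.(\g.(\h.((f h) g))))) v) ((\d.(\e.((d e) e))) (\d.(\e.((d e) e))))) ((\f.(\g.(\h.((f h) (g h))))) (\f.(\g.(\h.(f (g h)))))))
Alpha-equivalence: compare structure up to binder renaming.
Result: False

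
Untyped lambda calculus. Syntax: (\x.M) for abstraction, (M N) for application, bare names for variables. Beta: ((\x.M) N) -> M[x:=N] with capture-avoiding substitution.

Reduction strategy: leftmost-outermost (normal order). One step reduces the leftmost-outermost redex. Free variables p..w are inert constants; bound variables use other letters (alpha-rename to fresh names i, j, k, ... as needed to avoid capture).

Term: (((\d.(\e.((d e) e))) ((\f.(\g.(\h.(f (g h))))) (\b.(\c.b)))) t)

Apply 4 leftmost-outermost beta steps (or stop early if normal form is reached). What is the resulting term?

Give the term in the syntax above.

Answer: ((\h.((\b.(\c.b)) (t h))) t)

Derivation:
Step 0: (((\d.(\e.((d e) e))) ((\f.(\g.(\h.(f (g h))))) (\b.(\c.b)))) t)
Step 1: ((\e.((((\f.(\g.(\h.(f (g h))))) (\b.(\c.b))) e) e)) t)
Step 2: ((((\f.(\g.(\h.(f (g h))))) (\b.(\c.b))) t) t)
Step 3: (((\g.(\h.((\b.(\c.b)) (g h)))) t) t)
Step 4: ((\h.((\b.(\c.b)) (t h))) t)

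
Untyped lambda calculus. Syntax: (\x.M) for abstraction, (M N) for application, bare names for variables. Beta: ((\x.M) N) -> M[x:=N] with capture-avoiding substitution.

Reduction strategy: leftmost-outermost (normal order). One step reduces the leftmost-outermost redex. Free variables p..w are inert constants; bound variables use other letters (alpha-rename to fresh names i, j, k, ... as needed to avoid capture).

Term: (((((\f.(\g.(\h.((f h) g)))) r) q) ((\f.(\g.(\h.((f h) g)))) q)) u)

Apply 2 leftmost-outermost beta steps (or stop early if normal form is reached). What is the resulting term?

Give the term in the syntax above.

Answer: (((\h.((r h) q)) ((\f.(\g.(\h.((f h) g)))) q)) u)

Derivation:
Step 0: (((((\f.(\g.(\h.((f h) g)))) r) q) ((\f.(\g.(\h.((f h) g)))) q)) u)
Step 1: ((((\g.(\h.((r h) g))) q) ((\f.(\g.(\h.((f h) g)))) q)) u)
Step 2: (((\h.((r h) q)) ((\f.(\g.(\h.((f h) g)))) q)) u)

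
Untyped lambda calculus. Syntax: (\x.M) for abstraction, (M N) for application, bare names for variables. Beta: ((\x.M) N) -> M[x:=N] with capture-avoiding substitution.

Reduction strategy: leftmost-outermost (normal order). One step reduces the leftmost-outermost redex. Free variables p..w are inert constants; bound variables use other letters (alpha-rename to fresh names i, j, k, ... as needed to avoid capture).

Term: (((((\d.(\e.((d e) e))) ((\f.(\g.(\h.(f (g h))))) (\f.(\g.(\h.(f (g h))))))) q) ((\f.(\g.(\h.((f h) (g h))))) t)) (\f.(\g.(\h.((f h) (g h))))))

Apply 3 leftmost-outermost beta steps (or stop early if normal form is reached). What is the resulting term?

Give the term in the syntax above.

Answer: (((((\g.(\h.((\f.(\g.(\h.(f (g h))))) (g h)))) q) q) ((\f.(\g.(\h.((f h) (g h))))) t)) (\f.(\g.(\h.((f h) (g h))))))

Derivation:
Step 0: (((((\d.(\e.((d e) e))) ((\f.(\g.(\h.(f (g h))))) (\f.(\g.(\h.(f (g h))))))) q) ((\f.(\g.(\h.((f h) (g h))))) t)) (\f.(\g.(\h.((f h) (g h))))))
Step 1: ((((\e.((((\f.(\g.(\h.(f (g h))))) (\f.(\g.(\h.(f (g h)))))) e) e)) q) ((\f.(\g.(\h.((f h) (g h))))) t)) (\f.(\g.(\h.((f h) (g h))))))
Step 2: ((((((\f.(\g.(\h.(f (g h))))) (\f.(\g.(\h.(f (g h)))))) q) q) ((\f.(\g.(\h.((f h) (g h))))) t)) (\f.(\g.(\h.((f h) (g h))))))
Step 3: (((((\g.(\h.((\f.(\g.(\h.(f (g h))))) (g h)))) q) q) ((\f.(\g.(\h.((f h) (g h))))) t)) (\f.(\g.(\h.((f h) (g h))))))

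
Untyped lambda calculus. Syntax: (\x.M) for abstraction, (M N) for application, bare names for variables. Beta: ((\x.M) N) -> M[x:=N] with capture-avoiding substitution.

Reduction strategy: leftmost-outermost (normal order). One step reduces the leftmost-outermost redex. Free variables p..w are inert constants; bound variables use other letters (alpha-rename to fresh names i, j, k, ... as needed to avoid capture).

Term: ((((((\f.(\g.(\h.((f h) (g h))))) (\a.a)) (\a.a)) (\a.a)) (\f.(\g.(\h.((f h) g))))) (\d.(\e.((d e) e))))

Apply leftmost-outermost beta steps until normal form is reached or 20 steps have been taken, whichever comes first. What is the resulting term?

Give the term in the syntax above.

Answer: (\g.(\h.((h g) g)))

Derivation:
Step 0: ((((((\f.(\g.(\h.((f h) (g h))))) (\a.a)) (\a.a)) (\a.a)) (\f.(\g.(\h.((f h) g))))) (\d.(\e.((d e) e))))
Step 1: (((((\g.(\h.(((\a.a) h) (g h)))) (\a.a)) (\a.a)) (\f.(\g.(\h.((f h) g))))) (\d.(\e.((d e) e))))
Step 2: ((((\h.(((\a.a) h) ((\a.a) h))) (\a.a)) (\f.(\g.(\h.((f h) g))))) (\d.(\e.((d e) e))))
Step 3: (((((\a.a) (\a.a)) ((\a.a) (\a.a))) (\f.(\g.(\h.((f h) g))))) (\d.(\e.((d e) e))))
Step 4: ((((\a.a) ((\a.a) (\a.a))) (\f.(\g.(\h.((f h) g))))) (\d.(\e.((d e) e))))
Step 5: ((((\a.a) (\a.a)) (\f.(\g.(\h.((f h) g))))) (\d.(\e.((d e) e))))
Step 6: (((\a.a) (\f.(\g.(\h.((f h) g))))) (\d.(\e.((d e) e))))
Step 7: ((\f.(\g.(\h.((f h) g)))) (\d.(\e.((d e) e))))
Step 8: (\g.(\h.(((\d.(\e.((d e) e))) h) g)))
Step 9: (\g.(\h.((\e.((h e) e)) g)))
Step 10: (\g.(\h.((h g) g)))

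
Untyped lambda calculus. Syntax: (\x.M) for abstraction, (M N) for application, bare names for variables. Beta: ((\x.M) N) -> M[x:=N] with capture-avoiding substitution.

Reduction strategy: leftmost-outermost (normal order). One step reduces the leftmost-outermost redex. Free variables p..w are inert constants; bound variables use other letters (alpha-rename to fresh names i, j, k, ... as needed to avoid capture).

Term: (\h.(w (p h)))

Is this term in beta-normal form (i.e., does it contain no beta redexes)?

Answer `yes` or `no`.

Answer: yes

Derivation:
Term: (\h.(w (p h)))
No beta redexes found.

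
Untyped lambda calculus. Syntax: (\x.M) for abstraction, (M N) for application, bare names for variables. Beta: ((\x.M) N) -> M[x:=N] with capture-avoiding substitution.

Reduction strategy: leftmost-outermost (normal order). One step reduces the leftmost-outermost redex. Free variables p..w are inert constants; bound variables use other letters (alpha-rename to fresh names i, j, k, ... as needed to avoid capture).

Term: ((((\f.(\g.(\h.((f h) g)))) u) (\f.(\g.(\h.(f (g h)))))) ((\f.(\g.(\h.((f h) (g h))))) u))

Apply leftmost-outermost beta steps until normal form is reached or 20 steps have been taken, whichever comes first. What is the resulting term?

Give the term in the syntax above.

Answer: ((u (\g.(\h.((u h) (g h))))) (\f.(\g.(\h.(f (g h))))))

Derivation:
Step 0: ((((\f.(\g.(\h.((f h) g)))) u) (\f.(\g.(\h.(f (g h)))))) ((\f.(\g.(\h.((f h) (g h))))) u))
Step 1: (((\g.(\h.((u h) g))) (\f.(\g.(\h.(f (g h)))))) ((\f.(\g.(\h.((f h) (g h))))) u))
Step 2: ((\h.((u h) (\f.(\g.(\h.(f (g h))))))) ((\f.(\g.(\h.((f h) (g h))))) u))
Step 3: ((u ((\f.(\g.(\h.((f h) (g h))))) u)) (\f.(\g.(\h.(f (g h))))))
Step 4: ((u (\g.(\h.((u h) (g h))))) (\f.(\g.(\h.(f (g h))))))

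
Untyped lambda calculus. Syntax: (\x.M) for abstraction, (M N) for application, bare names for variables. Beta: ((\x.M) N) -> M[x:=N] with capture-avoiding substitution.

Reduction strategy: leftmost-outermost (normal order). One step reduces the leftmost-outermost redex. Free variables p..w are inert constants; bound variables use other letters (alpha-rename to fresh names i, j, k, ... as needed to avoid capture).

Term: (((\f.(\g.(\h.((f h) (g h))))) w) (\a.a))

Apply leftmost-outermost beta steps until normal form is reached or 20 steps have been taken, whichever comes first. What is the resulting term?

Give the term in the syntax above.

Step 0: (((\f.(\g.(\h.((f h) (g h))))) w) (\a.a))
Step 1: ((\g.(\h.((w h) (g h)))) (\a.a))
Step 2: (\h.((w h) ((\a.a) h)))
Step 3: (\h.((w h) h))

Answer: (\h.((w h) h))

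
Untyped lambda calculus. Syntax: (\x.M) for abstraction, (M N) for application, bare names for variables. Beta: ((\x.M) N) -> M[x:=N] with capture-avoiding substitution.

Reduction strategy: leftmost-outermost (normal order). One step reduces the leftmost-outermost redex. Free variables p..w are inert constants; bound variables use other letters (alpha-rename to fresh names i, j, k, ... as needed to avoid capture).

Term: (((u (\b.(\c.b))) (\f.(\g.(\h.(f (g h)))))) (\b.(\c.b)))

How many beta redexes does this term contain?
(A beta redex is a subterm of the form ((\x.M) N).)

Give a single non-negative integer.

Term: (((u (\b.(\c.b))) (\f.(\g.(\h.(f (g h)))))) (\b.(\c.b)))
  (no redexes)
Total redexes: 0

Answer: 0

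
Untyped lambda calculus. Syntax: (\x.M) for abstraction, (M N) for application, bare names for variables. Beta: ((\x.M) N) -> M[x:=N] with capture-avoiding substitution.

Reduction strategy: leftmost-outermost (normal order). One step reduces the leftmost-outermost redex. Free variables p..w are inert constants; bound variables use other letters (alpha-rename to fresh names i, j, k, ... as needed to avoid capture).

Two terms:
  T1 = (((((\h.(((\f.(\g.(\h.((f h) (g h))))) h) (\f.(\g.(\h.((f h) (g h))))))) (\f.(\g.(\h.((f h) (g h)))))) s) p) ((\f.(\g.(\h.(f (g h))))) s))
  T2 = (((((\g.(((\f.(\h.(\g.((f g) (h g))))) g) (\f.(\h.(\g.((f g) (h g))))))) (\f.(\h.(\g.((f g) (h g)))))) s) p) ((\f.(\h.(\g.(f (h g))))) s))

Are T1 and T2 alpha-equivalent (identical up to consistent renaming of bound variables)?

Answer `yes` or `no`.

Answer: yes

Derivation:
Term 1: (((((\h.(((\f.(\g.(\h.((f h) (g h))))) h) (\f.(\g.(\h.((f h) (g h))))))) (\f.(\g.(\h.((f h) (g h)))))) s) p) ((\f.(\g.(\h.(f (g h))))) s))
Term 2: (((((\g.(((\f.(\h.(\g.((f g) (h g))))) g) (\f.(\h.(\g.((f g) (h g))))))) (\f.(\h.(\g.((f g) (h g)))))) s) p) ((\f.(\h.(\g.(f (h g))))) s))
Alpha-equivalence: compare structure up to binder renaming.
Result: True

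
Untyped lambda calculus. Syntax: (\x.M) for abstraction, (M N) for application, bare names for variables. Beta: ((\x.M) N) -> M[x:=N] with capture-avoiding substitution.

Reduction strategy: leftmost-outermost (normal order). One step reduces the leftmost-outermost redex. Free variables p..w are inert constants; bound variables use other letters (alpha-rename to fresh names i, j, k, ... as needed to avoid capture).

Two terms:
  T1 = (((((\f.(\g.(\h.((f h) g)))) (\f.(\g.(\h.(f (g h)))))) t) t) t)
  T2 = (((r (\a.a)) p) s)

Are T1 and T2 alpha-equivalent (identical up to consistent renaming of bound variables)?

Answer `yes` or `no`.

Term 1: (((((\f.(\g.(\h.((f h) g)))) (\f.(\g.(\h.(f (g h)))))) t) t) t)
Term 2: (((r (\a.a)) p) s)
Alpha-equivalence: compare structure up to binder renaming.
Result: False

Answer: no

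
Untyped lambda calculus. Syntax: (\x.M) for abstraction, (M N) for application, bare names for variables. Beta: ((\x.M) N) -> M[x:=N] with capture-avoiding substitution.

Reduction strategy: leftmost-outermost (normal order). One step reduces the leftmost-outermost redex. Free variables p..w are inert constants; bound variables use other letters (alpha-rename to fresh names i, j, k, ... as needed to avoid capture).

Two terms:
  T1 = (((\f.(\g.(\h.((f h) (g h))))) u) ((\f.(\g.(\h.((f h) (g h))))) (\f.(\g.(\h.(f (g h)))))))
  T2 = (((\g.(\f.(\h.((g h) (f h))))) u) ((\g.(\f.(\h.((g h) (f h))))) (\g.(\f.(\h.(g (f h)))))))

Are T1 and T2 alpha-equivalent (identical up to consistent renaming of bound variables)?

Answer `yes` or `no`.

Answer: yes

Derivation:
Term 1: (((\f.(\g.(\h.((f h) (g h))))) u) ((\f.(\g.(\h.((f h) (g h))))) (\f.(\g.(\h.(f (g h)))))))
Term 2: (((\g.(\f.(\h.((g h) (f h))))) u) ((\g.(\f.(\h.((g h) (f h))))) (\g.(\f.(\h.(g (f h)))))))
Alpha-equivalence: compare structure up to binder renaming.
Result: True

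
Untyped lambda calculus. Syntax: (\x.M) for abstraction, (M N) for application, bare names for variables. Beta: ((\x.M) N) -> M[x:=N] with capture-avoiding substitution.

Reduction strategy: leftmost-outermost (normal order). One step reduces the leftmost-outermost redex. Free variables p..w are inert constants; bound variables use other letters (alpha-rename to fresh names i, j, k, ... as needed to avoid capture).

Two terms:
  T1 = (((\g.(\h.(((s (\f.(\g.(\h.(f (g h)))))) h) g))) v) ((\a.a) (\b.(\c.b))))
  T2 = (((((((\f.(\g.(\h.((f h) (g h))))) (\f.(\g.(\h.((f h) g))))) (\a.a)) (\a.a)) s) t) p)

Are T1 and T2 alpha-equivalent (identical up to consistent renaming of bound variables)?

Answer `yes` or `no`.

Term 1: (((\g.(\h.(((s (\f.(\g.(\h.(f (g h)))))) h) g))) v) ((\a.a) (\b.(\c.b))))
Term 2: (((((((\f.(\g.(\h.((f h) (g h))))) (\f.(\g.(\h.((f h) g))))) (\a.a)) (\a.a)) s) t) p)
Alpha-equivalence: compare structure up to binder renaming.
Result: False

Answer: no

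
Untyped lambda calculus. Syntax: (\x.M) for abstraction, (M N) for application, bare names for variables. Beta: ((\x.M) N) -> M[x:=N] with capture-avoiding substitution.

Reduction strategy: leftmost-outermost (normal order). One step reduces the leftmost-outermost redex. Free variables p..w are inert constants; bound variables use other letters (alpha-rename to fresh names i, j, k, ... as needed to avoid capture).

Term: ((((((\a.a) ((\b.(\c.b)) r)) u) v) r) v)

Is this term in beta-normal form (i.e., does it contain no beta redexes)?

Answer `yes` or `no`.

Answer: no

Derivation:
Term: ((((((\a.a) ((\b.(\c.b)) r)) u) v) r) v)
Found 2 beta redex(es).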